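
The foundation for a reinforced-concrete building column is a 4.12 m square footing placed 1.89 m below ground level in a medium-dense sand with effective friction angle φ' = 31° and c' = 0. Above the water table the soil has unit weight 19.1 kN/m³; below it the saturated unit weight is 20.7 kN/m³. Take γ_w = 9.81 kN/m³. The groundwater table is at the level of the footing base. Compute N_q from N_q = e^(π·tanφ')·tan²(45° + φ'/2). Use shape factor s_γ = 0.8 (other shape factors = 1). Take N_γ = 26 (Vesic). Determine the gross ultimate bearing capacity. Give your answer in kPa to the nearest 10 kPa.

q_ult ≈ 1210 kPa

tan31° = 0.6009, so N_q = e^(π×0.6009)·tan²(60.5°) = 6.604 × 3.124 = 20.63.
Effective surcharge at the founding depth q = γ·D_f = 19.1 × 1.89 = 36.099 kPa.
The water table coincides with the base, so in the self-weight term γ → γ' = 10.89 kN/m³.
q_ult = q·N_q + 0.5·γ·B·N_γ·s_γ
     = 36.099 × 20.631 + 0.5 × 10.89 × 4.12 × 26 × 0.8
     = 744.75 + 466.61 = 1211.4 kPa.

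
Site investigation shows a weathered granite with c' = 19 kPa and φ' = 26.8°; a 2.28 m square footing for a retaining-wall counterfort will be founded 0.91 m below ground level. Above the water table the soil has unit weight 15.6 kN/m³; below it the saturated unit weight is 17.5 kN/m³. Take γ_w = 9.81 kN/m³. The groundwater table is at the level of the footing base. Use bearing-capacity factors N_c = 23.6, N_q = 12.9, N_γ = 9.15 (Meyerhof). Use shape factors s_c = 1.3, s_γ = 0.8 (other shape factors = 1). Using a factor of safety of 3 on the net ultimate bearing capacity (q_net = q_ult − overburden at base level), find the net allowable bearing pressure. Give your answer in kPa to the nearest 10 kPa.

q_all(net) ≈ 270 kPa

Effective surcharge at the founding depth q = γ·D_f = 15.6 × 0.91 = 14.196 kPa.
The water table coincides with the base, so in the self-weight term γ → γ' = 7.69 kN/m³.
q_ult = c·N_c·s_c + q·N_q + 0.5·γ·B·N_γ·s_γ
     = 19 × 23.6 × 1.3 + 14.196 × 12.9 + 0.5 × 7.69 × 2.28 × 9.15 × 0.8
     = 582.92 + 183.13 + 64.172 = 830.22 kPa.
q_net = 830.22 − 14.196 = 816.02 kPa.
q_all(net) = 816.02 / 3 = 272.01 kPa.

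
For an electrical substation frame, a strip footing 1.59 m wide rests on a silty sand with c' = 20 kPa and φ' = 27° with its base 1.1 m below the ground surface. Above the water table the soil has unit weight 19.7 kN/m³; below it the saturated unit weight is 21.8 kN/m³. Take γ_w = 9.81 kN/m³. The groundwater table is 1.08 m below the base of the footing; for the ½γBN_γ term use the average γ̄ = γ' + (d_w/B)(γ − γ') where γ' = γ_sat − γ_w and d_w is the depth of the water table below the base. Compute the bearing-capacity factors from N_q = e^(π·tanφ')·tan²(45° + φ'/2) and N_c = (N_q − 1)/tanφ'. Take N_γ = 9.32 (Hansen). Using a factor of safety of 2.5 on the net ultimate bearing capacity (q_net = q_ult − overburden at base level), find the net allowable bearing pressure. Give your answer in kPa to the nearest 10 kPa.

q_all(net) ≈ 350 kPa

N_q = e^(π·tan27°)·tan²(58.5°) = 13.2; N_c = (N_q − 1)/tanφ' = 23.94.
q = γ·D_f = 19.7 × 1.1 = 21.67 kPa.
γ' = 11.99 kN/m³; averaging over the depth B below the base, γ̄ = γ' + (d_w/B)(γ − γ') = 17.227 kN/m³.
c·N_c = 20 × 23.942 = 478.84 kPa
q·N_q = 21.67 × 13.199 = 286.03 kPa
0.5·γ·B·N_γ = 0.5 × 17.227 × 1.59 × 9.32 = 127.64 kPa
q_ult = 478.84 + 286.03 + 127.64 = 892.51 kPa.
q_net = 892.51 − 21.67 = 870.84 kPa.
q_all(net) = 870.84 / 2.5 = 348.34 kPa.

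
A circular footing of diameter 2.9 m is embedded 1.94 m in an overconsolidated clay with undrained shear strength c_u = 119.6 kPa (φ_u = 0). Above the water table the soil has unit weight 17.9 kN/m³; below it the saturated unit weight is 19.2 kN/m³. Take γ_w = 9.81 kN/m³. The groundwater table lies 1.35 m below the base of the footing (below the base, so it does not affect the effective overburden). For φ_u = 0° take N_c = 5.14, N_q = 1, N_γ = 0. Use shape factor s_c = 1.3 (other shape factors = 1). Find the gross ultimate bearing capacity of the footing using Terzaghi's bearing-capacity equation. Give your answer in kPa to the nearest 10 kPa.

q_ult ≈ 830 kPa

Overburden at base level: q = 17.9 × 1.94 = 34.726 kPa.
Cohesion term c·N_c·s_c = 119.6 × 5.14 × 1.3 = 799.17 kPa; surcharge term q·N_q = 34.726 × 1 = 34.726 kPa.
q_ult = 799.17 + 34.726 = 833.89 kPa.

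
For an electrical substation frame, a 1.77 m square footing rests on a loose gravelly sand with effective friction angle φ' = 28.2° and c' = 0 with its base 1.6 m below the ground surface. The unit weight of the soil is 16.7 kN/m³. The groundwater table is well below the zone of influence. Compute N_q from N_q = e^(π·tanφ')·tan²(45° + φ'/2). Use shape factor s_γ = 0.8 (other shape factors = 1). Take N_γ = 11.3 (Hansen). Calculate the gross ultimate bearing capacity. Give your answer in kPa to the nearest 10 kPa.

q_ult ≈ 540 kPa

tan28.2° = 0.5362, so N_q = e^(π×0.5362)·tan²(59.1°) = 5.39 × 2.792 = 15.05.
q = γ·D_f = 16.7 × 1.6 = 26.72 kPa.
q·N_q = 26.72 × 15.047 = 402.07 kPa
0.5·γ·B·N_γ·s_γ = 0.5 × 16.7 × 1.77 × 11.3 × 0.8 = 133.61 kPa
q_ult = 402.07 + 133.61 = 535.67 kPa.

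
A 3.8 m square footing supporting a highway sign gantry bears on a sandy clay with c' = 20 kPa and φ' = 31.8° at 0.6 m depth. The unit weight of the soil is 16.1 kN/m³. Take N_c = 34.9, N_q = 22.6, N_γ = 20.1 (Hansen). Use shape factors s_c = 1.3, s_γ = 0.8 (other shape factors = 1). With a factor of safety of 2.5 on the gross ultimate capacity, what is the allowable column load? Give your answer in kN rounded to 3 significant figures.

Effective surcharge at the founding depth q = γ·D_f = 16.1 × 0.6 = 9.66 kPa.
q_ult = c·N_c·s_c + q·N_q + 0.5·γ·B·N_γ·s_γ
     = 20 × 34.9 × 1.3 + 9.66 × 22.6 + 0.5 × 16.1 × 3.8 × 20.1 × 0.8
     = 907.4 + 218.32 + 491.89 = 1617.6 kPa.
Gross allowable pressure q_all = 1617.6 / 2.5 = 647.04 kPa.
Footing area = 14.44 m², so allowable column load = 647.04 × 14.44 = 9343.3 kN.

P_all ≈ 9340 kN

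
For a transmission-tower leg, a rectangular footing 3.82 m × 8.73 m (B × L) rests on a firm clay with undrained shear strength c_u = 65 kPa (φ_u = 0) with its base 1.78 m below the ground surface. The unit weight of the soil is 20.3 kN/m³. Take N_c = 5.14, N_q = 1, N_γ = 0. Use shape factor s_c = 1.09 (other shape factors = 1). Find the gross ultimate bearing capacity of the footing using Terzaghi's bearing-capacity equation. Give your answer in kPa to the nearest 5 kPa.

q = γ·D_f = 20.3 × 1.78 = 36.134 kPa.
c·N_c·s_c = 65 × 5.14 × 1.09 = 364.17 kPa
q·N_q = 36.134 × 1 = 36.134 kPa
q_ult = 364.17 + 36.134 = 400.3 kPa.

q_ult ≈ 400 kPa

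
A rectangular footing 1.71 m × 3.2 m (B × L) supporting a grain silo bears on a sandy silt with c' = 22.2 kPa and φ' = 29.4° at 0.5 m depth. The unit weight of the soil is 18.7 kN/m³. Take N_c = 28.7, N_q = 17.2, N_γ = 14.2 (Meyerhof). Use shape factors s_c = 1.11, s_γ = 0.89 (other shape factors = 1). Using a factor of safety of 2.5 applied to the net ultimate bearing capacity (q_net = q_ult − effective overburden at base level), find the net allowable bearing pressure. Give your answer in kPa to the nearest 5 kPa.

Overburden at base level: q = 18.7 × 0.5 = 9.35 kPa.
Cohesion term c·N_c·s_c = 22.2 × 28.7 × 1.11 = 707.23 kPa; surcharge term q·N_q = 9.35 × 17.2 = 160.82 kPa; self-weight term 0.5·γ·B·N_γ·s_γ = 0.5 × 18.7 × 1.71 × 14.2 × 0.89 = 202.06 kPa.
q_ult = 707.23 + 160.82 + 202.06 = 1070.1 kPa.
Net ultimate: q_net = 1070.1 − 9.35 = 1060.8 kPa.
q_all(net) = 1060.8 / 2.5 = 424.3 kPa.

q_all(net) ≈ 425 kPa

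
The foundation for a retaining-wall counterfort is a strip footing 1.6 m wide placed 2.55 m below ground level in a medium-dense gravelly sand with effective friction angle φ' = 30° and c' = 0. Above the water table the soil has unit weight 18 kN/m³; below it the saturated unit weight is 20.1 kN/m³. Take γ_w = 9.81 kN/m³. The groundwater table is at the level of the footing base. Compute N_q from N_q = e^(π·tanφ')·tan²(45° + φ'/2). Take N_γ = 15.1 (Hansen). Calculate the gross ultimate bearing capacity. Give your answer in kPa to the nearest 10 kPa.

tan30° = 0.5774, so N_q = e^(π×0.5774)·tan²(60°) = 6.134 × 3.0 = 18.4.
Effective surcharge at the founding depth q = γ·D_f = 18 × 2.55 = 45.9 kPa.
The water table coincides with the base, so in the self-weight term γ → γ' = 10.29 kN/m³.
q_ult = q·N_q + 0.5·γ·B·N_γ
     = 45.9 × 18.401 + 0.5 × 10.29 × 1.6 × 15.1
     = 844.61 + 124.3 = 968.91 kPa.

q_ult ≈ 970 kPa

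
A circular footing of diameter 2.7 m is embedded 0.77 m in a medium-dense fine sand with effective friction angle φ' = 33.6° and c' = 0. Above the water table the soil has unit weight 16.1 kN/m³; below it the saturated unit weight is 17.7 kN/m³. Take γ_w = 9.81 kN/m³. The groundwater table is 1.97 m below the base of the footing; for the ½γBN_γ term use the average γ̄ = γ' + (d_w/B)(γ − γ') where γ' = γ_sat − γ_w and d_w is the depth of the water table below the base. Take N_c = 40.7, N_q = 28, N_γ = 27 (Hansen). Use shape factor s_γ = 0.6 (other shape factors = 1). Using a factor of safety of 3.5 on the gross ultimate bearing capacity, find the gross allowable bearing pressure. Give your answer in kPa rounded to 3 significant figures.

Overburden at base level: q = 16.1 × 0.77 = 12.397 kPa.
The water table is 1.97 m below the base (< B = 2.7 m), so the ½γBN_γ term uses γ̄ = γ' + (d_w/B)(γ − γ') = 7.89 + (1.97/2.7)(16.1 − 7.89) = 13.88 kN/m³.
Surcharge term q·N_q = 12.397 × 28 = 347.12 kPa; self-weight term 0.5·γ·B·N_γ·s_γ = 0.5 × 13.88 × 2.7 × 27 × 0.6 = 303.56 kPa.
q_ult = 347.12 + 303.56 = 650.68 kPa.
q_all = 650.68 / 3.5 = 185.91 kPa.

q_all ≈ 186 kPa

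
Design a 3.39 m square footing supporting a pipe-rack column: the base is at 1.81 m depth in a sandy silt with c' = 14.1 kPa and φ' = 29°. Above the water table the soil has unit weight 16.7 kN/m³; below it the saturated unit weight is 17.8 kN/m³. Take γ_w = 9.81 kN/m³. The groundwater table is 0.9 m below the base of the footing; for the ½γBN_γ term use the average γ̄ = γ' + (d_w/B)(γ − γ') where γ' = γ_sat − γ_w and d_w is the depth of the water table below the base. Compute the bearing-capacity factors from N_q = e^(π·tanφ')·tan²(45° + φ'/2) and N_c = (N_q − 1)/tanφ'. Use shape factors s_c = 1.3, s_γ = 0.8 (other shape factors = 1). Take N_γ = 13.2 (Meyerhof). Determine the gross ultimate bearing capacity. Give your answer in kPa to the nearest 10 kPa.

q_ult ≈ 1190 kPa

tan29° = 0.5543, so N_q = e^(π×0.5543)·tan²(59.5°) = 5.705 × 2.882 = 16.44.
N_c = (16.44 − 1)/tan29° = 27.86.
Overburden at base level: q = 16.7 × 1.81 = 30.227 kPa.
The water table is 0.9 m below the base (< B = 3.39 m), so the ½γBN_γ term uses γ̄ = γ' + (d_w/B)(γ − γ') = 7.99 + (0.9/3.39)(16.7 − 7.99) = 10.302 kN/m³.
Cohesion term c·N_c·s_c = 14.1 × 27.86 × 1.3 = 510.68 kPa; surcharge term q·N_q = 30.227 × 16.443 = 497.03 kPa; self-weight term 0.5·γ·B·N_γ·s_γ = 0.5 × 10.302 × 3.39 × 13.2 × 0.8 = 184.4 kPa.
q_ult = 510.68 + 497.03 + 184.4 = 1192.1 kPa.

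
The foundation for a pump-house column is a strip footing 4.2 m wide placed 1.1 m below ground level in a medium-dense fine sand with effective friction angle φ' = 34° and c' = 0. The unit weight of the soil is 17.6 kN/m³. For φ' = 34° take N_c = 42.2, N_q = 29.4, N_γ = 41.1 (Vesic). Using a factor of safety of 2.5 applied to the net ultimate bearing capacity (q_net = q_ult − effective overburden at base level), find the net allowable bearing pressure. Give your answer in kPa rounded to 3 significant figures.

q = γ·D_f = 17.6 × 1.1 = 19.36 kPa.
q·N_q = 19.36 × 29.4 = 569.18 kPa
0.5·γ·B·N_γ = 0.5 × 17.6 × 4.2 × 41.1 = 1519.1 kPa
q_ult = 569.18 + 1519.1 = 2088.2 kPa.
Net ultimate: q_net = 2088.2 − 19.36 = 2068.9 kPa.
q_all(net) = 2068.9 / 2.5 = 827.55 kPa.

q_all(net) ≈ 828 kPa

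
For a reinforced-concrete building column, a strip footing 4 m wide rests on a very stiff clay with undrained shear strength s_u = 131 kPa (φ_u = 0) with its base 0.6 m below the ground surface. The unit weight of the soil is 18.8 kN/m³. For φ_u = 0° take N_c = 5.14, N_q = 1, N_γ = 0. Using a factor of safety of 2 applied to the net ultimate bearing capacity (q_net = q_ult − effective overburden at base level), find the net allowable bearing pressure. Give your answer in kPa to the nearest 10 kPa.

q_all(net) ≈ 340 kPa

Effective surcharge at the founding depth q = γ·D_f = 18.8 × 0.6 = 11.28 kPa.
q_ult = c·N_c + q·N_q
     = 131 × 5.14 + 11.28 × 1
     = 673.34 + 11.28 = 684.62 kPa.
Net ultimate: q_net = 684.62 − 11.28 = 673.34 kPa.
q_all(net) = 673.34 / 2 = 336.67 kPa.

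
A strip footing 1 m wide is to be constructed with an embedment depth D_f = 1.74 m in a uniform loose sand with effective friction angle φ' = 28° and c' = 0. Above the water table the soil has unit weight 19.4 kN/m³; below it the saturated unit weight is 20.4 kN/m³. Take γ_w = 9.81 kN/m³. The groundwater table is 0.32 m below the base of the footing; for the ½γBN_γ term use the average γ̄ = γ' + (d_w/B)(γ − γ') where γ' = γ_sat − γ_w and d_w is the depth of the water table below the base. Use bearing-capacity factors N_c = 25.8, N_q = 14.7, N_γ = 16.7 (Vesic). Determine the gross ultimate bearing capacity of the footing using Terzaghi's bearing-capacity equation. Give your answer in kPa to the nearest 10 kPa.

q_ult ≈ 610 kPa

q = γ·D_f = 19.4 × 1.74 = 33.756 kPa.
γ' = 10.59 kN/m³; averaging over the depth B below the base, γ̄ = γ' + (d_w/B)(γ − γ') = 13.409 kN/m³.
q·N_q = 33.756 × 14.7 = 496.21 kPa
0.5·γ·B·N_γ = 0.5 × 13.409 × 1 × 16.7 = 111.97 kPa
q_ult = 496.21 + 111.97 = 608.18 kPa.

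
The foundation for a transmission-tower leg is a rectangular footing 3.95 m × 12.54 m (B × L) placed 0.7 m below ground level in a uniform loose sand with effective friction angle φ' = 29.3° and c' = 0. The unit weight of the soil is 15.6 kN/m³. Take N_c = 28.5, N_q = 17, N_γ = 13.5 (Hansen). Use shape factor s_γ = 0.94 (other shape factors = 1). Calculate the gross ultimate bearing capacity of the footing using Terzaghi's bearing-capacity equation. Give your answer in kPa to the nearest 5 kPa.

Overburden at base level: q = 15.6 × 0.7 = 10.92 kPa.
Surcharge term q·N_q = 10.92 × 17 = 185.64 kPa; self-weight term 0.5·γ·B·N_γ·s_γ = 0.5 × 15.6 × 3.95 × 13.5 × 0.94 = 390.98 kPa.
q_ult = 185.64 + 390.98 = 576.62 kPa.

q_ult ≈ 575 kPa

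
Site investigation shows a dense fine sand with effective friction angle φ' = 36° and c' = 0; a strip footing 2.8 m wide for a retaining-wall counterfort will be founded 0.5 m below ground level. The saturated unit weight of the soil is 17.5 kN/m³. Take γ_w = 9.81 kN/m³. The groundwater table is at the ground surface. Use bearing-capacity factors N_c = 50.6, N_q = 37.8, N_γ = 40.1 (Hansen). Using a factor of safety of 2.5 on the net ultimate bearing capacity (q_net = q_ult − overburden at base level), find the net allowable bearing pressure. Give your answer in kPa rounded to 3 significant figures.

With the water table at the surface the whole profile is submerged: γ' = 17.5 − 9.81 = 7.69 kN/m³, so q = γ'·D_f = 3.845 kPa; the same γ' applies in the ½γBN_γ term.
q_ult = q·N_q + 0.5·γ·B·N_γ
     = 3.845 × 37.8 + 0.5 × 7.69 × 2.8 × 40.1
     = 145.34 + 431.72 = 577.06 kPa.
q_net = 577.06 − 3.845 = 573.21 kPa.
q_all(net) = 573.21 / 2.5 = 229.29 kPa.

q_all(net) ≈ 229 kPa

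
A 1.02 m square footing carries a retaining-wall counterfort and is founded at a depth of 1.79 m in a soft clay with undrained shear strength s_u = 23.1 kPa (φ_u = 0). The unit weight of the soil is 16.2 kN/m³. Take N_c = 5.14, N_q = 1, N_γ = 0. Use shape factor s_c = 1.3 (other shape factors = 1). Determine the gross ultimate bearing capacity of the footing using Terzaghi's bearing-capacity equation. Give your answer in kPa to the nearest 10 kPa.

q_ult ≈ 180 kPa

Overburden at base level: q = 16.2 × 1.79 = 28.998 kPa.
Cohesion term c·N_c·s_c = 23.1 × 5.14 × 1.3 = 154.35 kPa; surcharge term q·N_q = 28.998 × 1 = 28.998 kPa.
q_ult = 154.35 + 28.998 = 183.35 kPa.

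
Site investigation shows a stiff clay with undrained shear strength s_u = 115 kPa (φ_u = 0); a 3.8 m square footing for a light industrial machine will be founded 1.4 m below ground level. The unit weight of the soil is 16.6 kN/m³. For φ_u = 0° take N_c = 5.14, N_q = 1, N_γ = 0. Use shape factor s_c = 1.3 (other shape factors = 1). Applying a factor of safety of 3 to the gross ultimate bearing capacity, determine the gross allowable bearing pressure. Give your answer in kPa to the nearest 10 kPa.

q_all ≈ 260 kPa

q = γ·D_f = 16.6 × 1.4 = 23.24 kPa.
c·N_c·s_c = 115 × 5.14 × 1.3 = 768.43 kPa
q·N_q = 23.24 × 1 = 23.24 kPa
q_ult = 768.43 + 23.24 = 791.67 kPa.
q_all = q_ult / FS = 791.67 / 3 = 263.89 kPa.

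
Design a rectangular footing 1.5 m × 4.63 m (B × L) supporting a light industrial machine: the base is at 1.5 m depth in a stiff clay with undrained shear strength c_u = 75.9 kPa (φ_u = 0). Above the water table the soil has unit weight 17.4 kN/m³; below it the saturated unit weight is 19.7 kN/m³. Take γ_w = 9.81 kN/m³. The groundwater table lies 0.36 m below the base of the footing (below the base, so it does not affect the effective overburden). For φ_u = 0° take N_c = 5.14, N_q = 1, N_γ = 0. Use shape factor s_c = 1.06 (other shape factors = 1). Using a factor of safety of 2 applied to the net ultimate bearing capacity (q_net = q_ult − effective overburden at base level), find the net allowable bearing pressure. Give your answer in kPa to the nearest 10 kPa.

q_all(net) ≈ 210 kPa

q = γ·D_f = 17.4 × 1.5 = 26.1 kPa.
c·N_c·s_c = 75.9 × 5.14 × 1.06 = 413.53 kPa
q·N_q = 26.1 × 1 = 26.1 kPa
q_ult = 413.53 + 26.1 = 439.63 kPa.
Net ultimate: q_net = 439.63 − 26.1 = 413.53 kPa.
q_all(net) = 413.53 / 2 = 206.77 kPa.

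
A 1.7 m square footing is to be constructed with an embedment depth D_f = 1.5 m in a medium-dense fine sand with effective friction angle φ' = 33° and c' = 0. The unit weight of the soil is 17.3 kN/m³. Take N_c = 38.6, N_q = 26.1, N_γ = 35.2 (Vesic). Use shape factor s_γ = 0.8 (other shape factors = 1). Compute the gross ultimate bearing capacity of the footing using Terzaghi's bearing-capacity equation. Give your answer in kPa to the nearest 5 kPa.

Effective surcharge at the founding depth q = γ·D_f = 17.3 × 1.5 = 25.95 kPa.
q_ult = q·N_q + 0.5·γ·B·N_γ·s_γ
     = 25.95 × 26.1 + 0.5 × 17.3 × 1.7 × 35.2 × 0.8
     = 677.3 + 414.09 = 1091.4 kPa.

q_ult ≈ 1090 kPa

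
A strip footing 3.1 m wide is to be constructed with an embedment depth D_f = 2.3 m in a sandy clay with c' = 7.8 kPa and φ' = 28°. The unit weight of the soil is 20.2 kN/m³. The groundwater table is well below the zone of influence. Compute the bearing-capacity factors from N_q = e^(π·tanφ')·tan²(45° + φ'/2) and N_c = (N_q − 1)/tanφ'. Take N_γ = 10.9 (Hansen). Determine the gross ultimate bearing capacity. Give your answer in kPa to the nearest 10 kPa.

tan28° = 0.5317, so N_q = e^(π×0.5317)·tan²(59°) = 5.314 × 2.77 = 14.72.
N_c = (14.72 − 1)/tan28° = 25.8.
Effective surcharge at the founding depth q = γ·D_f = 20.2 × 2.3 = 46.46 kPa.
q_ult = c·N_c + q·N_q + 0.5·γ·B·N_γ
     = 7.8 × 25.803 + 46.46 × 14.72 + 0.5 × 20.2 × 3.1 × 10.9
     = 201.27 + 683.89 + 341.28 = 1226.4 kPa.

q_ult ≈ 1230 kPa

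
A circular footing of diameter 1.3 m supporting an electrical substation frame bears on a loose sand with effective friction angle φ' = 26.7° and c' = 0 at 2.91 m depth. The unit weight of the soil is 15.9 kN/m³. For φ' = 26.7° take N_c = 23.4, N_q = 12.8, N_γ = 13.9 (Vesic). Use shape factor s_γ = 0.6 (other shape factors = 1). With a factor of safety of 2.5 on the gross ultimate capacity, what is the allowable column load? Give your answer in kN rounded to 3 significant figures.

P_all ≈ 360 kN

Effective surcharge at the founding depth q = γ·D_f = 15.9 × 2.91 = 46.269 kPa.
q_ult = q·N_q + 0.5·γ·B·N_γ·s_γ
     = 46.269 × 12.8 + 0.5 × 15.9 × 1.3 × 13.9 × 0.6
     = 592.24 + 86.194 = 678.44 kPa.
Gross allowable pressure q_all = 678.44 / 2.5 = 271.37 kPa.
Footing area = 1.3273 m², so allowable column load = 271.37 × 1.3273 = 360.2 kN.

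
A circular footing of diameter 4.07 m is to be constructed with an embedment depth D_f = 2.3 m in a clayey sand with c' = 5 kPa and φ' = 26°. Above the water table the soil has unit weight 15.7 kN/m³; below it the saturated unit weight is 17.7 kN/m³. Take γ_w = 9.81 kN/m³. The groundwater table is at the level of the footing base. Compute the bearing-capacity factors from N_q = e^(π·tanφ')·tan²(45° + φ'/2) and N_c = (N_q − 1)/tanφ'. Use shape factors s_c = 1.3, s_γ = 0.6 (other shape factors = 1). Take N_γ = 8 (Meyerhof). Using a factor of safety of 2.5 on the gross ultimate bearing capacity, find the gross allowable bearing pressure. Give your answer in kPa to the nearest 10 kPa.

N_q = e^(π·tan26°)·tan²(58°) = 11.85; N_c = (N_q − 1)/tanφ' = 22.25.
Effective surcharge at the founding depth q = γ·D_f = 15.7 × 2.3 = 36.11 kPa.
The water table coincides with the base, so in the self-weight term γ → γ' = 7.89 kN/m³.
q_ult = c·N_c·s_c + q·N_q + 0.5·γ·B·N_γ·s_γ
     = 5 × 22.254 × 1.3 + 36.11 × 11.854 + 0.5 × 7.89 × 4.07 × 8 × 0.6
     = 144.65 + 428.06 + 77.07 = 649.78 kPa.
q_all = 649.78 / 2.5 = 259.91 kPa.

q_all ≈ 260 kPa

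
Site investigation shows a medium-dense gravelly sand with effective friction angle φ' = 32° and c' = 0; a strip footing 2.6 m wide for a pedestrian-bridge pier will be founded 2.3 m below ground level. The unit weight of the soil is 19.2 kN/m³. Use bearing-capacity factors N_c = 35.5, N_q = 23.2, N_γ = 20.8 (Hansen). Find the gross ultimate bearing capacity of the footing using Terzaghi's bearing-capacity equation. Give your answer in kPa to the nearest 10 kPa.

Overburden at base level: q = 19.2 × 2.3 = 44.16 kPa.
Surcharge term q·N_q = 44.16 × 23.2 = 1024.5 kPa; self-weight term 0.5·γ·B·N_γ = 0.5 × 19.2 × 2.6 × 20.8 = 519.17 kPa.
q_ult = 1024.5 + 519.17 = 1543.7 kPa.

q_ult ≈ 1540 kPa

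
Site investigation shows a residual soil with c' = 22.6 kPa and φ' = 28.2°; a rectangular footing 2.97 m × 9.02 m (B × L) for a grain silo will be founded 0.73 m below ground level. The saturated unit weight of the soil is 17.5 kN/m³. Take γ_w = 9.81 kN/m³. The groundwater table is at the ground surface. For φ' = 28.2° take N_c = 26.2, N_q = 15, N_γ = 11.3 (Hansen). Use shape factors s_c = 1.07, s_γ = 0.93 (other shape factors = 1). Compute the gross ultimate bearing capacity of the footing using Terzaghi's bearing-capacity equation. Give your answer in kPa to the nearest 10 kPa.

γ' = 17.5 − 9.81 = 7.69 kN/m³ (submerged throughout). q = 7.69 × 0.73 = 5.6137 kPa; the same γ' applies in the ½γBN_γ term.
c·N_c·s_c = 22.6 × 26.2 × 1.07 = 633.57 kPa
q·N_q = 5.6137 × 15 = 84.206 kPa
0.5·γ·B·N_γ·s_γ = 0.5 × 7.69 × 2.97 × 11.3 × 0.93 = 120.01 kPa
q_ult = 633.57 + 84.206 + 120.01 = 837.78 kPa.

q_ult ≈ 840 kPa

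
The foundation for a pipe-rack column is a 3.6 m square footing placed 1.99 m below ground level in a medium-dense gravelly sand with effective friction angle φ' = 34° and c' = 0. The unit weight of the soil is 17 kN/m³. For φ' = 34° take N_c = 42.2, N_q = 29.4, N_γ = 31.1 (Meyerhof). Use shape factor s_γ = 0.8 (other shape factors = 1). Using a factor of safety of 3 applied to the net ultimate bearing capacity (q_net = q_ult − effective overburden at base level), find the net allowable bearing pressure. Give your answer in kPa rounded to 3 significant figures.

q = γ·D_f = 17 × 1.99 = 33.83 kPa.
q·N_q = 33.83 × 29.4 = 994.6 kPa
0.5·γ·B·N_γ·s_γ = 0.5 × 17 × 3.6 × 31.1 × 0.8 = 761.33 kPa
q_ult = 994.6 + 761.33 = 1755.9 kPa.
Net ultimate: q_net = 1755.9 − 33.83 = 1722.1 kPa.
q_all(net) = 1722.1 / 3 = 574.03 kPa.

q_all(net) ≈ 574 kPa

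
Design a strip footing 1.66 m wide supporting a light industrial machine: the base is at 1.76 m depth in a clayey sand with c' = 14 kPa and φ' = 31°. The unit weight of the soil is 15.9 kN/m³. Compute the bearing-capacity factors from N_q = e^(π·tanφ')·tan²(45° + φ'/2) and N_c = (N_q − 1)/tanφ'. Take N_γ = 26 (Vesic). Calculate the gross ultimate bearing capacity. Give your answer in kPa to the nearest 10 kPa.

tan31° = 0.6009, so N_q = e^(π×0.6009)·tan²(60.5°) = 6.604 × 3.124 = 20.63.
N_c = (20.63 − 1)/tan31° = 32.67.
q = γ·D_f = 15.9 × 1.76 = 27.984 kPa.
c·N_c = 14 × 32.671 = 457.4 kPa
q·N_q = 27.984 × 20.631 = 577.33 kPa
0.5·γ·B·N_γ = 0.5 × 15.9 × 1.66 × 26 = 343.12 kPa
q_ult = 457.4 + 577.33 + 343.12 = 1377.8 kPa.

q_ult ≈ 1380 kPa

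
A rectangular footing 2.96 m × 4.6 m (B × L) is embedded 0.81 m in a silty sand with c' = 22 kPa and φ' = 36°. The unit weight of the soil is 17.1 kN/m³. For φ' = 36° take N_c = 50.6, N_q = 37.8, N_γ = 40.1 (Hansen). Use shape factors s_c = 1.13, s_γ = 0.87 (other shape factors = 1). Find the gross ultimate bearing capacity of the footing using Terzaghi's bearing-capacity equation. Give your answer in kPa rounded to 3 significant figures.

q_ult ≈ 2660 kPa

q = γ·D_f = 17.1 × 0.81 = 13.851 kPa.
c·N_c·s_c = 22 × 50.6 × 1.13 = 1257.9 kPa
q·N_q = 13.851 × 37.8 = 523.57 kPa
0.5·γ·B·N_γ·s_γ = 0.5 × 17.1 × 2.96 × 40.1 × 0.87 = 882.92 kPa
q_ult = 1257.9 + 523.57 + 882.92 = 2664.4 kPa.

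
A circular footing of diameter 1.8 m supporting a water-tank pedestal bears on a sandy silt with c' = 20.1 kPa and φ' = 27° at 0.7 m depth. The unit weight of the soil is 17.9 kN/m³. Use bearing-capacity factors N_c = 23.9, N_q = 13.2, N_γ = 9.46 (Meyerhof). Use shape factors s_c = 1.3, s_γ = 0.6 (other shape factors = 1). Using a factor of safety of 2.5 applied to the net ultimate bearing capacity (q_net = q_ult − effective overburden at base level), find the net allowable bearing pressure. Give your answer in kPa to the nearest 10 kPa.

q = γ·D_f = 17.9 × 0.7 = 12.53 kPa.
c·N_c·s_c = 20.1 × 23.9 × 1.3 = 624.51 kPa
q·N_q = 12.53 × 13.2 = 165.4 kPa
0.5·γ·B·N_γ·s_γ = 0.5 × 17.9 × 1.8 × 9.46 × 0.6 = 91.44 kPa
q_ult = 624.51 + 165.4 + 91.44 = 881.34 kPa.
Net ultimate: q_net = 881.34 − 12.53 = 868.81 kPa.
q_all(net) = 868.81 / 2.5 = 347.53 kPa.

q_all(net) ≈ 350 kPa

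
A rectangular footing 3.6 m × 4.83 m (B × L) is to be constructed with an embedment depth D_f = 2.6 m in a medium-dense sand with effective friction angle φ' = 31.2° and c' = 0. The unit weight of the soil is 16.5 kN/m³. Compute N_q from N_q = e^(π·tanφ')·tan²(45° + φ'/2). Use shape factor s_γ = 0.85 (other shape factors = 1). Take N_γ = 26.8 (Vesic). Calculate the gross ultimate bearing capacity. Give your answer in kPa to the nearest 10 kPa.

q_ult ≈ 1580 kPa

tan31.2° = 0.6056, so N_q = e^(π×0.6056)·tan²(60.6°) = 6.703 × 3.15 = 21.11.
q = γ·D_f = 16.5 × 2.6 = 42.9 kPa.
q·N_q = 42.9 × 21.113 = 905.75 kPa
0.5·γ·B·N_γ·s_γ = 0.5 × 16.5 × 3.6 × 26.8 × 0.85 = 676.57 kPa
q_ult = 905.75 + 676.57 = 1582.3 kPa.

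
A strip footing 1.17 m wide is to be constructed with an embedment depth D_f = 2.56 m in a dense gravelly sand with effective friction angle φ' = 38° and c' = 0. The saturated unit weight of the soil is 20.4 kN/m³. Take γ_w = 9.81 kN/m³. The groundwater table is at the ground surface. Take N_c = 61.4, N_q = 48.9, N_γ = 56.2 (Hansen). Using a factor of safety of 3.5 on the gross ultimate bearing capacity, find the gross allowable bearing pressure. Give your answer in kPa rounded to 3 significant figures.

q_all ≈ 478 kPa

γ' = 20.4 − 9.81 = 10.59 kN/m³ (submerged throughout). q = 10.59 × 2.56 = 27.11 kPa; the same γ' applies in the ½γBN_γ term.
q·N_q = 27.11 × 48.9 = 1325.7 kPa
0.5·γ·B·N_γ = 0.5 × 10.59 × 1.17 × 56.2 = 348.17 kPa
q_ult = 1325.7 + 348.17 = 1673.9 kPa.
q_all = 1673.9 / 3.5 = 478.25 kPa.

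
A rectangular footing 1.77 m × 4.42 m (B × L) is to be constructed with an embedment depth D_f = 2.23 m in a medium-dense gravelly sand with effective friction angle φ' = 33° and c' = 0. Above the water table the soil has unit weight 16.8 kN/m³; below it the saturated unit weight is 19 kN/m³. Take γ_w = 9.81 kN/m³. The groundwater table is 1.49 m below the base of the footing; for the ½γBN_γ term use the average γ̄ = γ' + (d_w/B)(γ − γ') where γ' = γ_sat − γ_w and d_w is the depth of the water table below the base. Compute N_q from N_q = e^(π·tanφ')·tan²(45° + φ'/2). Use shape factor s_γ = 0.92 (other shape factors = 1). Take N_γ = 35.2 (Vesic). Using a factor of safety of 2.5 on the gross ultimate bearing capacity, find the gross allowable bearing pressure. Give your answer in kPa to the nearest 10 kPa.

N_q = e^(π·tan33°)·tan²(61.5°) = 26.09.
Effective surcharge at the founding depth q = γ·D_f = 16.8 × 2.23 = 37.464 kPa.
With d_w = 1.49 m < B, γ̄ = 9.19 + (1.49/1.77) × (16.8 − 9.19) = 15.596 kN/m³.
q_ult = q·N_q + 0.5·γ·B·N_γ·s_γ
     = 37.464 × 26.092 + 0.5 × 15.596 × 1.77 × 35.2 × 0.92
     = 977.51 + 446.98 = 1424.5 kPa.
q_all = 1424.5 / 2.5 = 569.8 kPa.

q_all ≈ 570 kPa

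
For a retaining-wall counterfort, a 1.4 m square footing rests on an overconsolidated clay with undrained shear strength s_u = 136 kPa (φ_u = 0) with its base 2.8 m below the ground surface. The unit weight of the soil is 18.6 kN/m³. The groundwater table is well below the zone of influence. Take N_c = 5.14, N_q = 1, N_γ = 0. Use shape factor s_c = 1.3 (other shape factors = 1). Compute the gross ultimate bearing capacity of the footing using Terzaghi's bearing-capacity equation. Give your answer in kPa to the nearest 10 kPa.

q_ult ≈ 960 kPa

q = γ·D_f = 18.6 × 2.8 = 52.08 kPa.
c·N_c·s_c = 136 × 5.14 × 1.3 = 908.75 kPa
q·N_q = 52.08 × 1 = 52.08 kPa
q_ult = 908.75 + 52.08 = 960.83 kPa.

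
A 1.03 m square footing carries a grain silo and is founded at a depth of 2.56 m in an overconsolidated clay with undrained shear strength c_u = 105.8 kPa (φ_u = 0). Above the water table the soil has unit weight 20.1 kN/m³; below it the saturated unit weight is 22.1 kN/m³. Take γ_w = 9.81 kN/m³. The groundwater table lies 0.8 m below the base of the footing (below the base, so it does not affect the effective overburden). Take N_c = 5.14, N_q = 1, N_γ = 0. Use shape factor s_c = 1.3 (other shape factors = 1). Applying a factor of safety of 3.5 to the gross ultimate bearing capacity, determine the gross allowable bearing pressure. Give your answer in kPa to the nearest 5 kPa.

Overburden at base level: q = 20.1 × 2.56 = 51.456 kPa.
Cohesion term c·N_c·s_c = 105.8 × 5.14 × 1.3 = 706.96 kPa; surcharge term q·N_q = 51.456 × 1 = 51.456 kPa.
q_ult = 706.96 + 51.456 = 758.41 kPa.
q_all = q_ult / FS = 758.41 / 3.5 = 216.69 kPa.

q_all ≈ 215 kPa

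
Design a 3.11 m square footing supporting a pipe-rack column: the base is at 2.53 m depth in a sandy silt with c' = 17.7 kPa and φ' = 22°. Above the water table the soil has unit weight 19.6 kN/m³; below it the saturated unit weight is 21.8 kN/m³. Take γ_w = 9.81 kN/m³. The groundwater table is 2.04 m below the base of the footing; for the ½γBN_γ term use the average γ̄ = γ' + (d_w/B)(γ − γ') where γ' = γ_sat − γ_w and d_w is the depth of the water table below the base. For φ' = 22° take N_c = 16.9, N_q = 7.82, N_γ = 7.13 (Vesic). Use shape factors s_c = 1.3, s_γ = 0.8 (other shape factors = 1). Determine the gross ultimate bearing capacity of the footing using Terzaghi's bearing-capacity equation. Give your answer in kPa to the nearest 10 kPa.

Effective surcharge at the founding depth q = γ·D_f = 19.6 × 2.53 = 49.588 kPa.
With d_w = 2.04 m < B, γ̄ = 11.99 + (2.04/3.11) × (19.6 − 11.99) = 16.982 kN/m³.
q_ult = c·N_c·s_c + q·N_q + 0.5·γ·B·N_γ·s_γ
     = 17.7 × 16.9 × 1.3 + 49.588 × 7.82 + 0.5 × 16.982 × 3.11 × 7.13 × 0.8
     = 388.87 + 387.78 + 150.62 = 927.27 kPa.

q_ult ≈ 930 kPa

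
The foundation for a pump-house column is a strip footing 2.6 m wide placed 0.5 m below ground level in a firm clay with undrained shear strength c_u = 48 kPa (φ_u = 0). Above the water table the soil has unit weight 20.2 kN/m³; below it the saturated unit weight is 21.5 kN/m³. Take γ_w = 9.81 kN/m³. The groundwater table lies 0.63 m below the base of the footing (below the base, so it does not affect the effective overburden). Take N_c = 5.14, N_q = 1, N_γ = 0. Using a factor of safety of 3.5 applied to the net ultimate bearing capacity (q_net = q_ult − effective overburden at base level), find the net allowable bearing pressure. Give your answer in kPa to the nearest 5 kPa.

q = γ·D_f = 20.2 × 0.5 = 10.1 kPa.
c·N_c = 48 × 5.14 = 246.72 kPa
q·N_q = 10.1 × 1 = 10.1 kPa
q_ult = 246.72 + 10.1 = 256.82 kPa.
Net ultimate: q_net = 256.82 − 10.1 = 246.72 kPa.
q_all(net) = 246.72 / 3.5 = 70.491 kPa.

q_all(net) ≈ 70 kPa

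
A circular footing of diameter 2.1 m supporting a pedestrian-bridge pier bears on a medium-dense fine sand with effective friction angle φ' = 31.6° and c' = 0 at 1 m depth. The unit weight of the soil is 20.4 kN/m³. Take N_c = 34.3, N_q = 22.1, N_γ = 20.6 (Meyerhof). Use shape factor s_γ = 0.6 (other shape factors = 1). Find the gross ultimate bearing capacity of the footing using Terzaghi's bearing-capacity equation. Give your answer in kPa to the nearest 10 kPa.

q_ult ≈ 720 kPa

Effective surcharge at the founding depth q = γ·D_f = 20.4 × 1 = 20.4 kPa.
q_ult = q·N_q + 0.5·γ·B·N_γ·s_γ
     = 20.4 × 22.1 + 0.5 × 20.4 × 2.1 × 20.6 × 0.6
     = 450.84 + 264.75 = 715.59 kPa.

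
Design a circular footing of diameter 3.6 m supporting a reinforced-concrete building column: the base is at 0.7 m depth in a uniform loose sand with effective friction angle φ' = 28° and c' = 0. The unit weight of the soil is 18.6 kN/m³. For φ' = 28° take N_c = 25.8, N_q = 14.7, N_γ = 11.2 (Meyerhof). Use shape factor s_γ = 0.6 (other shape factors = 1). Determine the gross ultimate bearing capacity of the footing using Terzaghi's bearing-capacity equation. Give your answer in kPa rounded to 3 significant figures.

Effective surcharge at the founding depth q = γ·D_f = 18.6 × 0.7 = 13.02 kPa.
q_ult = q·N_q + 0.5·γ·B·N_γ·s_γ
     = 13.02 × 14.7 + 0.5 × 18.6 × 3.6 × 11.2 × 0.6
     = 191.39 + 224.99 = 416.38 kPa.

q_ult ≈ 416 kPa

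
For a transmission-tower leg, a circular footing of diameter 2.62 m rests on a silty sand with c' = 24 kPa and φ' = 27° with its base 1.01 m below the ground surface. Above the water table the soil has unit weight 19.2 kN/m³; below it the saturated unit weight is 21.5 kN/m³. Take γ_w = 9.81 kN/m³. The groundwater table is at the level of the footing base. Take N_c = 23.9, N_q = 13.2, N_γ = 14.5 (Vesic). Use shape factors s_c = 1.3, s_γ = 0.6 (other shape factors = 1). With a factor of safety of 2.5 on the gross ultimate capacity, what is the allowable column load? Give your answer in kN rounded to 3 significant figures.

P_all ≈ 2450 kN

Overburden at base level: q = 19.2 × 1.01 = 19.392 kPa.
Below the base the soil is submerged, so the ½γBN_γ term uses γ' = 21.5 − 9.81 = 11.69 kN/m³.
Cohesion term c·N_c·s_c = 24 × 23.9 × 1.3 = 745.68 kPa; surcharge term q·N_q = 19.392 × 13.2 = 255.97 kPa; self-weight term 0.5·γ·B·N_γ·s_γ = 0.5 × 11.69 × 2.62 × 14.5 × 0.6 = 133.23 kPa.
q_ult = 745.68 + 255.97 + 133.23 = 1134.9 kPa.
Gross allowable pressure q_all = 1134.9 / 2.5 = 453.95 kPa.
Footing area = 5.3913 m², so allowable column load = 453.95 × 5.3913 = 2447.4 kN.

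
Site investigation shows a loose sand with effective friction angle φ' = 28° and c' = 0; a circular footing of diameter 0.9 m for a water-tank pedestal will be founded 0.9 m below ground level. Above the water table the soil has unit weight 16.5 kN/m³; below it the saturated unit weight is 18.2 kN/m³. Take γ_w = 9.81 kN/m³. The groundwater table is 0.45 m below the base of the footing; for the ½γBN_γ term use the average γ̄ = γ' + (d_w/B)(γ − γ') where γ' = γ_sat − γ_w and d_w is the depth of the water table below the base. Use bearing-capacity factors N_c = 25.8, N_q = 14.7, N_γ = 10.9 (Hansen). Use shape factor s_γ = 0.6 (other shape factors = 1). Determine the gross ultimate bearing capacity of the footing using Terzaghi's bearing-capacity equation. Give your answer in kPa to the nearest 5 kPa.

Effective surcharge at the founding depth q = γ·D_f = 16.5 × 0.9 = 14.85 kPa.
With d_w = 0.45 m < B, γ̄ = 8.39 + (0.45/0.9) × (16.5 − 8.39) = 12.445 kN/m³.
q_ult = q·N_q + 0.5·γ·B·N_γ·s_γ
     = 14.85 × 14.7 + 0.5 × 12.445 × 0.9 × 10.9 × 0.6
     = 218.29 + 36.626 = 254.92 kPa.

q_ult ≈ 255 kPa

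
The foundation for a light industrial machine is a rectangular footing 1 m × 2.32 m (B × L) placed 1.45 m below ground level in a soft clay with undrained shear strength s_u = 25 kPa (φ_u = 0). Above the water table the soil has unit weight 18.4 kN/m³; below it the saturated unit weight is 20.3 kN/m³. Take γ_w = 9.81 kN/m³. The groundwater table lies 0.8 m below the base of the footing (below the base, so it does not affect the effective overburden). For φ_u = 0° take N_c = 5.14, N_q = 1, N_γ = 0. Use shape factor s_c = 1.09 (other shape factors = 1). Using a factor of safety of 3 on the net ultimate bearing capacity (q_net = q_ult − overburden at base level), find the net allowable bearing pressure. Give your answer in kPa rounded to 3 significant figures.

q_all(net) ≈ 46.7 kPa

q = γ·D_f = 18.4 × 1.45 = 26.68 kPa.
c·N_c·s_c = 25 × 5.14 × 1.09 = 140.06 kPa
q·N_q = 26.68 × 1 = 26.68 kPa
q_ult = 140.06 + 26.68 = 166.75 kPa.
q_net = 166.75 − 26.68 = 140.06 kPa.
q_all(net) = 140.06 / 3 = 46.688 kPa.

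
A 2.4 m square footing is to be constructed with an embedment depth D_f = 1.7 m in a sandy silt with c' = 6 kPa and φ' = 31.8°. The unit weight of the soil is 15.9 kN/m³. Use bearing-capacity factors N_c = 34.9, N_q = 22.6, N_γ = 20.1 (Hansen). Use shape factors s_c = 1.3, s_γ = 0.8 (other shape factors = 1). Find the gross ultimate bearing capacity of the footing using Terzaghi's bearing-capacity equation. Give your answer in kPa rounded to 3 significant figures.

q_ult ≈ 1190 kPa

q = γ·D_f = 15.9 × 1.7 = 27.03 kPa.
c·N_c·s_c = 6 × 34.9 × 1.3 = 272.22 kPa
q·N_q = 27.03 × 22.6 = 610.88 kPa
0.5·γ·B·N_γ·s_γ = 0.5 × 15.9 × 2.4 × 20.1 × 0.8 = 306.81 kPa
q_ult = 272.22 + 610.88 + 306.81 = 1189.9 kPa.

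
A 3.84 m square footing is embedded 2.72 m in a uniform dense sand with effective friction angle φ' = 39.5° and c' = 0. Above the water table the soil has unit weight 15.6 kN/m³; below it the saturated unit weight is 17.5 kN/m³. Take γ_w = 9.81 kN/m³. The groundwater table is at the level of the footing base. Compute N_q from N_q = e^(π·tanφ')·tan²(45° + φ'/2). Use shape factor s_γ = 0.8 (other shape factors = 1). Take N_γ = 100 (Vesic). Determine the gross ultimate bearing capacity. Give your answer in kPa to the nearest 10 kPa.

tan39.5° = 0.8243, so N_q = e^(π×0.8243)·tan²(64.75°) = 13.326 × 4.496 = 59.91.
Overburden at base level: q = 15.6 × 2.72 = 42.432 kPa.
Below the base the soil is submerged, so the ½γBN_γ term uses γ' = 17.5 − 9.81 = 7.69 kN/m³.
Surcharge term q·N_q = 42.432 × 59.91 = 2542.1 kPa; self-weight term 0.5·γ·B·N_γ·s_γ = 0.5 × 7.69 × 3.84 × 100 × 0.8 = 1181.2 kPa.
q_ult = 2542.1 + 1181.2 = 3723.3 kPa.

q_ult ≈ 3720 kPa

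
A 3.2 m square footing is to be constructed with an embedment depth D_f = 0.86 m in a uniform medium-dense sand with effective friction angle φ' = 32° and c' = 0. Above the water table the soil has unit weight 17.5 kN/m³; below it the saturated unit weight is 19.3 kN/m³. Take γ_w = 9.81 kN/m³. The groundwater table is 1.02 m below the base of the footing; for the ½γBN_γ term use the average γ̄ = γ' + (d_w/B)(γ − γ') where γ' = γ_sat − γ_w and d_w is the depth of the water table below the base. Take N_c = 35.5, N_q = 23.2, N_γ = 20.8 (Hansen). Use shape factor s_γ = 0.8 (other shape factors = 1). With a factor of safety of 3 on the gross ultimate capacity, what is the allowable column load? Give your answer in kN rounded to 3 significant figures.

q = γ·D_f = 17.5 × 0.86 = 15.05 kPa.
γ' = 9.49 kN/m³; averaging over the depth B below the base, γ̄ = γ' + (d_w/B)(γ − γ') = 12.043 kN/m³.
q·N_q = 15.05 × 23.2 = 349.16 kPa
0.5·γ·B·N_γ·s_γ = 0.5 × 12.043 × 3.2 × 20.8 × 0.8 = 320.64 kPa
q_ult = 349.16 + 320.64 = 669.8 kPa.
Gross allowable pressure q_all = 669.8 / 3 = 223.27 kPa.
Footing area = 10.24 m², so allowable column load = 223.27 × 10.24 = 2286.2 kN.

P_all ≈ 2290 kN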